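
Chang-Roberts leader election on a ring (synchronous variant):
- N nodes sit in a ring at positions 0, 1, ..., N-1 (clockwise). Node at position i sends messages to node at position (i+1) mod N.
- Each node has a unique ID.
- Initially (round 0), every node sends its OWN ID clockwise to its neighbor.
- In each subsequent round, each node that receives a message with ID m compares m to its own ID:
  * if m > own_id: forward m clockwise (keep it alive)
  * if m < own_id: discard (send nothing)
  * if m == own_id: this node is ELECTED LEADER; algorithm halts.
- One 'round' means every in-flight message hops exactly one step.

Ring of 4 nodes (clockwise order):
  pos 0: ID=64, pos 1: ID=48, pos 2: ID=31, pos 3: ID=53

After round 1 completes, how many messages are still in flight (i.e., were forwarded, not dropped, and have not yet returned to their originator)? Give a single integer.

Round 1: pos1(id48) recv 64: fwd; pos2(id31) recv 48: fwd; pos3(id53) recv 31: drop; pos0(id64) recv 53: drop
After round 1: 2 messages still in flight

Answer: 2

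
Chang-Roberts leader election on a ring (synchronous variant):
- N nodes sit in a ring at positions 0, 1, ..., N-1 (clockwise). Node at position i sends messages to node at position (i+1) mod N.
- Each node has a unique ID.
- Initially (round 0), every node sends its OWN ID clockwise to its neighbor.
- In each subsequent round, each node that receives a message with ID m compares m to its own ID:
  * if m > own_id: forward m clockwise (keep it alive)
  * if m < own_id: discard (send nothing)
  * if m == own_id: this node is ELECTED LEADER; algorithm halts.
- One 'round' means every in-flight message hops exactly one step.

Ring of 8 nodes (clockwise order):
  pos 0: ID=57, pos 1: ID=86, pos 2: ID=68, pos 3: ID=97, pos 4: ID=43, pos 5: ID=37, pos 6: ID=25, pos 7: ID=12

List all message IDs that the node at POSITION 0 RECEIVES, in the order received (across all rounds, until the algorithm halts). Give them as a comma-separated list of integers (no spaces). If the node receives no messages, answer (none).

Round 1: pos1(id86) recv 57: drop; pos2(id68) recv 86: fwd; pos3(id97) recv 68: drop; pos4(id43) recv 97: fwd; pos5(id37) recv 43: fwd; pos6(id25) recv 37: fwd; pos7(id12) recv 25: fwd; pos0(id57) recv 12: drop
Round 2: pos3(id97) recv 86: drop; pos5(id37) recv 97: fwd; pos6(id25) recv 43: fwd; pos7(id12) recv 37: fwd; pos0(id57) recv 25: drop
Round 3: pos6(id25) recv 97: fwd; pos7(id12) recv 43: fwd; pos0(id57) recv 37: drop
Round 4: pos7(id12) recv 97: fwd; pos0(id57) recv 43: drop
Round 5: pos0(id57) recv 97: fwd
Round 6: pos1(id86) recv 97: fwd
Round 7: pos2(id68) recv 97: fwd
Round 8: pos3(id97) recv 97: ELECTED

Answer: 12,25,37,43,97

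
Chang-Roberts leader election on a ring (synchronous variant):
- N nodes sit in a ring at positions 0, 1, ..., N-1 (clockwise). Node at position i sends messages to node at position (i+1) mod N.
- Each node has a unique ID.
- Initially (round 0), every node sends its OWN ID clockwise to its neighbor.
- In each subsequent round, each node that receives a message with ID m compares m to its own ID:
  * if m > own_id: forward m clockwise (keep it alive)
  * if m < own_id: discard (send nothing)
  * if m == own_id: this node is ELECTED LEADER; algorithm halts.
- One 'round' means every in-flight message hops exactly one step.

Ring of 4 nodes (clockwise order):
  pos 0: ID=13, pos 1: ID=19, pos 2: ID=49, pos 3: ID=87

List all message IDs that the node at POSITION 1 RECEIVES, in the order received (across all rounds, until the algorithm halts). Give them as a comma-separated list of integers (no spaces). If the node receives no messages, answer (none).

Round 1: pos1(id19) recv 13: drop; pos2(id49) recv 19: drop; pos3(id87) recv 49: drop; pos0(id13) recv 87: fwd
Round 2: pos1(id19) recv 87: fwd
Round 3: pos2(id49) recv 87: fwd
Round 4: pos3(id87) recv 87: ELECTED

Answer: 13,87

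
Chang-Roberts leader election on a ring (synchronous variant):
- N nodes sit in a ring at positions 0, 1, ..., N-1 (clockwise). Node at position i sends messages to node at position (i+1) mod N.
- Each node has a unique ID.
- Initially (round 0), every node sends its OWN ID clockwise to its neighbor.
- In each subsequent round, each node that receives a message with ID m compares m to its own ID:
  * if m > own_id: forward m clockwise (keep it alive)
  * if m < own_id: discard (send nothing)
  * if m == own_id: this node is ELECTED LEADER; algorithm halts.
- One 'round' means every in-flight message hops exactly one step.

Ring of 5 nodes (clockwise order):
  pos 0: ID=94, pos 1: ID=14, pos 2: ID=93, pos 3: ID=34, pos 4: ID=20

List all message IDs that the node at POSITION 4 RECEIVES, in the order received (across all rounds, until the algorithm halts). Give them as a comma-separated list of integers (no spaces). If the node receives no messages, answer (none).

Answer: 34,93,94

Derivation:
Round 1: pos1(id14) recv 94: fwd; pos2(id93) recv 14: drop; pos3(id34) recv 93: fwd; pos4(id20) recv 34: fwd; pos0(id94) recv 20: drop
Round 2: pos2(id93) recv 94: fwd; pos4(id20) recv 93: fwd; pos0(id94) recv 34: drop
Round 3: pos3(id34) recv 94: fwd; pos0(id94) recv 93: drop
Round 4: pos4(id20) recv 94: fwd
Round 5: pos0(id94) recv 94: ELECTED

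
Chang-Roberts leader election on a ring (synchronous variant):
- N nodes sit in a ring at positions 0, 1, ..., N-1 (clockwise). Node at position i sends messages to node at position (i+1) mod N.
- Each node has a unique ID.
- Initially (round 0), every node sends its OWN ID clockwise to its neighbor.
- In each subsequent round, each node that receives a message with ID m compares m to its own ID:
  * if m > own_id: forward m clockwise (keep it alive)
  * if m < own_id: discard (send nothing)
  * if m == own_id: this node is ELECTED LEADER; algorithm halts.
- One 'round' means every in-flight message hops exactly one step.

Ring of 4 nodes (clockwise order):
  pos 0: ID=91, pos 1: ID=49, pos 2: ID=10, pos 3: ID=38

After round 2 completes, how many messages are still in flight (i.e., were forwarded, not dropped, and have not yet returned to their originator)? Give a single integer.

Round 1: pos1(id49) recv 91: fwd; pos2(id10) recv 49: fwd; pos3(id38) recv 10: drop; pos0(id91) recv 38: drop
Round 2: pos2(id10) recv 91: fwd; pos3(id38) recv 49: fwd
After round 2: 2 messages still in flight

Answer: 2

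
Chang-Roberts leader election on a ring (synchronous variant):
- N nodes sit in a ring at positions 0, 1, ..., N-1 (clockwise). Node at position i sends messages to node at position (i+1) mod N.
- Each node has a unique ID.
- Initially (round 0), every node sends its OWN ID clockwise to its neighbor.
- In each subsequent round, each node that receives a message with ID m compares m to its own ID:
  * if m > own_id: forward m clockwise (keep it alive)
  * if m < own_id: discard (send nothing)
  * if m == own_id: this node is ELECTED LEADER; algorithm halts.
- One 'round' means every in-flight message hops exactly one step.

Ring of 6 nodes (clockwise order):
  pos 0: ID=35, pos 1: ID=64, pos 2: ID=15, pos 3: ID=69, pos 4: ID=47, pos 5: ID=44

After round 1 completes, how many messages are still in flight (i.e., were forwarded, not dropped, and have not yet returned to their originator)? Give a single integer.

Answer: 4

Derivation:
Round 1: pos1(id64) recv 35: drop; pos2(id15) recv 64: fwd; pos3(id69) recv 15: drop; pos4(id47) recv 69: fwd; pos5(id44) recv 47: fwd; pos0(id35) recv 44: fwd
After round 1: 4 messages still in flight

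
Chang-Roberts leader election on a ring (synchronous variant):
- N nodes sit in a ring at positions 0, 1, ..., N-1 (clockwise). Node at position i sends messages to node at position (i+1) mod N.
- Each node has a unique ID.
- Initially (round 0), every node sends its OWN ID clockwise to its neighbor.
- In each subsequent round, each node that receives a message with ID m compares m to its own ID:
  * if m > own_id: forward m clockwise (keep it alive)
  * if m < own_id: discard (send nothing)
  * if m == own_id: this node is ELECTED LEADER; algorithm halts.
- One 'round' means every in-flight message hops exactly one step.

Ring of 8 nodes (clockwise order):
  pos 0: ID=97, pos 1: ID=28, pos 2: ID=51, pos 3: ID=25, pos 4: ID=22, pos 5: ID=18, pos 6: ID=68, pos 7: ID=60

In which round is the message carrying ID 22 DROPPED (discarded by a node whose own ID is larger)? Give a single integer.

Answer: 2

Derivation:
Round 1: pos1(id28) recv 97: fwd; pos2(id51) recv 28: drop; pos3(id25) recv 51: fwd; pos4(id22) recv 25: fwd; pos5(id18) recv 22: fwd; pos6(id68) recv 18: drop; pos7(id60) recv 68: fwd; pos0(id97) recv 60: drop
Round 2: pos2(id51) recv 97: fwd; pos4(id22) recv 51: fwd; pos5(id18) recv 25: fwd; pos6(id68) recv 22: drop; pos0(id97) recv 68: drop
Round 3: pos3(id25) recv 97: fwd; pos5(id18) recv 51: fwd; pos6(id68) recv 25: drop
Round 4: pos4(id22) recv 97: fwd; pos6(id68) recv 51: drop
Round 5: pos5(id18) recv 97: fwd
Round 6: pos6(id68) recv 97: fwd
Round 7: pos7(id60) recv 97: fwd
Round 8: pos0(id97) recv 97: ELECTED
Message ID 22 originates at pos 4; dropped at pos 6 in round 2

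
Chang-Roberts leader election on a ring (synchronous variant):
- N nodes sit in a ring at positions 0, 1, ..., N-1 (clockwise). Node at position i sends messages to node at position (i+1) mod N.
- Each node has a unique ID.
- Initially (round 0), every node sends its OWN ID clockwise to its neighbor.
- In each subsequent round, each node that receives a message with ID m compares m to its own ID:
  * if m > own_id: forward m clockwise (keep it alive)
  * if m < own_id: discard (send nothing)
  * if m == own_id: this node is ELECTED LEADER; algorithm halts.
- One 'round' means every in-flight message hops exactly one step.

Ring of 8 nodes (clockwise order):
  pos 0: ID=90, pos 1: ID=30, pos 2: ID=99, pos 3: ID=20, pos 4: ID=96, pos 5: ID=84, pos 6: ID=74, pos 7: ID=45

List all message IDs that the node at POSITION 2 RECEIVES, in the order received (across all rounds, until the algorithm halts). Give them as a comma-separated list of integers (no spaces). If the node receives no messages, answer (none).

Answer: 30,90,96,99

Derivation:
Round 1: pos1(id30) recv 90: fwd; pos2(id99) recv 30: drop; pos3(id20) recv 99: fwd; pos4(id96) recv 20: drop; pos5(id84) recv 96: fwd; pos6(id74) recv 84: fwd; pos7(id45) recv 74: fwd; pos0(id90) recv 45: drop
Round 2: pos2(id99) recv 90: drop; pos4(id96) recv 99: fwd; pos6(id74) recv 96: fwd; pos7(id45) recv 84: fwd; pos0(id90) recv 74: drop
Round 3: pos5(id84) recv 99: fwd; pos7(id45) recv 96: fwd; pos0(id90) recv 84: drop
Round 4: pos6(id74) recv 99: fwd; pos0(id90) recv 96: fwd
Round 5: pos7(id45) recv 99: fwd; pos1(id30) recv 96: fwd
Round 6: pos0(id90) recv 99: fwd; pos2(id99) recv 96: drop
Round 7: pos1(id30) recv 99: fwd
Round 8: pos2(id99) recv 99: ELECTED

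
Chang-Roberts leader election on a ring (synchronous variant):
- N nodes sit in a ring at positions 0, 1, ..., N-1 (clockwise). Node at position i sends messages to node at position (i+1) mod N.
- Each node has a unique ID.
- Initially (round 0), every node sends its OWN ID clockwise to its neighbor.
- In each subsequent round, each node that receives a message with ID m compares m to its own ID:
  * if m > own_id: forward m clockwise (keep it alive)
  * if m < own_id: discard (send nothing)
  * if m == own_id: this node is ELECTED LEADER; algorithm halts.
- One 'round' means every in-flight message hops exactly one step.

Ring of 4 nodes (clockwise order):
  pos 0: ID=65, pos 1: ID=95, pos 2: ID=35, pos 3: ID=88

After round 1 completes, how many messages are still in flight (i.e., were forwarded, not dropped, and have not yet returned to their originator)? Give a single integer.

Round 1: pos1(id95) recv 65: drop; pos2(id35) recv 95: fwd; pos3(id88) recv 35: drop; pos0(id65) recv 88: fwd
After round 1: 2 messages still in flight

Answer: 2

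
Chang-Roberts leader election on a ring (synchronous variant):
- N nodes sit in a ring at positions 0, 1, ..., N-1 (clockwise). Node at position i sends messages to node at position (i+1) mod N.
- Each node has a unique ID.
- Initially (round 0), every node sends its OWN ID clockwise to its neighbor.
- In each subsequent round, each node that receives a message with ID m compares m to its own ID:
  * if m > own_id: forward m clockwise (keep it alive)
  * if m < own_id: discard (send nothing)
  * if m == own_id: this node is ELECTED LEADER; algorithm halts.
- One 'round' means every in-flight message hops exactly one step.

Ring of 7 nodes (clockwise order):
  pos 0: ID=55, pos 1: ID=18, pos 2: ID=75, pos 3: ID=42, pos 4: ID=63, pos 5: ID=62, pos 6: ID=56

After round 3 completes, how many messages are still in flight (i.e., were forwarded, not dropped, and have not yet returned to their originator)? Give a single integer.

Answer: 3

Derivation:
Round 1: pos1(id18) recv 55: fwd; pos2(id75) recv 18: drop; pos3(id42) recv 75: fwd; pos4(id63) recv 42: drop; pos5(id62) recv 63: fwd; pos6(id56) recv 62: fwd; pos0(id55) recv 56: fwd
Round 2: pos2(id75) recv 55: drop; pos4(id63) recv 75: fwd; pos6(id56) recv 63: fwd; pos0(id55) recv 62: fwd; pos1(id18) recv 56: fwd
Round 3: pos5(id62) recv 75: fwd; pos0(id55) recv 63: fwd; pos1(id18) recv 62: fwd; pos2(id75) recv 56: drop
After round 3: 3 messages still in flight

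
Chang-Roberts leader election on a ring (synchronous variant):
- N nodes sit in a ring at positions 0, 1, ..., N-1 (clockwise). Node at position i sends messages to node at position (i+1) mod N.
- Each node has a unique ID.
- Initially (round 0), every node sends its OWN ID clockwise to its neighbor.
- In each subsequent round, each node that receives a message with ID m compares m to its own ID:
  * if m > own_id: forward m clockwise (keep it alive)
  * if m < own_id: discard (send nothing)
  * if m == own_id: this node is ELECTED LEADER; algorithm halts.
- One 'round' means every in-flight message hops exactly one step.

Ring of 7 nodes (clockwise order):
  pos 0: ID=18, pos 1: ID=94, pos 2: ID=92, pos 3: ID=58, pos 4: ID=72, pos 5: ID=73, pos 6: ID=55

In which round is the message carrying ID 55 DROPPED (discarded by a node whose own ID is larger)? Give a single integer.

Round 1: pos1(id94) recv 18: drop; pos2(id92) recv 94: fwd; pos3(id58) recv 92: fwd; pos4(id72) recv 58: drop; pos5(id73) recv 72: drop; pos6(id55) recv 73: fwd; pos0(id18) recv 55: fwd
Round 2: pos3(id58) recv 94: fwd; pos4(id72) recv 92: fwd; pos0(id18) recv 73: fwd; pos1(id94) recv 55: drop
Round 3: pos4(id72) recv 94: fwd; pos5(id73) recv 92: fwd; pos1(id94) recv 73: drop
Round 4: pos5(id73) recv 94: fwd; pos6(id55) recv 92: fwd
Round 5: pos6(id55) recv 94: fwd; pos0(id18) recv 92: fwd
Round 6: pos0(id18) recv 94: fwd; pos1(id94) recv 92: drop
Round 7: pos1(id94) recv 94: ELECTED
Message ID 55 originates at pos 6; dropped at pos 1 in round 2

Answer: 2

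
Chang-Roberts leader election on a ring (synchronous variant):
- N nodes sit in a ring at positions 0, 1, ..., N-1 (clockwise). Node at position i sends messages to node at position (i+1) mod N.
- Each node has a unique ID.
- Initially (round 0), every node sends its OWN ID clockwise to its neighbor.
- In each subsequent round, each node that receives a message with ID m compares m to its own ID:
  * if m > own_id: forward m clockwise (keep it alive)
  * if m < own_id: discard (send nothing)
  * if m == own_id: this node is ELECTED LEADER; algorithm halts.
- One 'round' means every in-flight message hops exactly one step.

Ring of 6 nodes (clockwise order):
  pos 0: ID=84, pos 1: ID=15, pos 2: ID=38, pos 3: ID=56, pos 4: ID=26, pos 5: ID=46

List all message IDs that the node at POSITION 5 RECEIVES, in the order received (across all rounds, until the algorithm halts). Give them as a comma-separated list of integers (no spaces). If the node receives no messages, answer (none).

Answer: 26,56,84

Derivation:
Round 1: pos1(id15) recv 84: fwd; pos2(id38) recv 15: drop; pos3(id56) recv 38: drop; pos4(id26) recv 56: fwd; pos5(id46) recv 26: drop; pos0(id84) recv 46: drop
Round 2: pos2(id38) recv 84: fwd; pos5(id46) recv 56: fwd
Round 3: pos3(id56) recv 84: fwd; pos0(id84) recv 56: drop
Round 4: pos4(id26) recv 84: fwd
Round 5: pos5(id46) recv 84: fwd
Round 6: pos0(id84) recv 84: ELECTED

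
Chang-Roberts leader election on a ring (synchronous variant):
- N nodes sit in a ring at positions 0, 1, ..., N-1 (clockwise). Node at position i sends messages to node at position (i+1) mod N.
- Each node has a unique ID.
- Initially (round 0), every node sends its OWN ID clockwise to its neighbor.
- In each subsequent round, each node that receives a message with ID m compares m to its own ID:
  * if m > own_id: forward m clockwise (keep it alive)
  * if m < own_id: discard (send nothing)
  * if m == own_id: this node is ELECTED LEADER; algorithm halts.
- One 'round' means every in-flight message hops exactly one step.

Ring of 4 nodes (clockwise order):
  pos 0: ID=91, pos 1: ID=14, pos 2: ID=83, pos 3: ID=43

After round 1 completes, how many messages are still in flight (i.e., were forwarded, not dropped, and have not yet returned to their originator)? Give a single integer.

Answer: 2

Derivation:
Round 1: pos1(id14) recv 91: fwd; pos2(id83) recv 14: drop; pos3(id43) recv 83: fwd; pos0(id91) recv 43: drop
After round 1: 2 messages still in flight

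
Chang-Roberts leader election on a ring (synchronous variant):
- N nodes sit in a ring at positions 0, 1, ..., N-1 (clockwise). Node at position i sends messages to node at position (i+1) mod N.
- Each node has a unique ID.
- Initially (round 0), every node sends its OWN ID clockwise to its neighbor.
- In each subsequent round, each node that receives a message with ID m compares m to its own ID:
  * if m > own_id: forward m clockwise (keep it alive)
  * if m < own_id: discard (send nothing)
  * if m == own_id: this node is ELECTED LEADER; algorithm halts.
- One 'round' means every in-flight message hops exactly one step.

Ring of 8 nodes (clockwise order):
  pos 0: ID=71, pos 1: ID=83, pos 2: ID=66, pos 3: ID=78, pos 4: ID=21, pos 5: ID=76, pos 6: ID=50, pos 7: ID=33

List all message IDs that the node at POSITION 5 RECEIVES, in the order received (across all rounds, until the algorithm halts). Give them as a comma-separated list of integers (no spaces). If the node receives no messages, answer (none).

Answer: 21,78,83

Derivation:
Round 1: pos1(id83) recv 71: drop; pos2(id66) recv 83: fwd; pos3(id78) recv 66: drop; pos4(id21) recv 78: fwd; pos5(id76) recv 21: drop; pos6(id50) recv 76: fwd; pos7(id33) recv 50: fwd; pos0(id71) recv 33: drop
Round 2: pos3(id78) recv 83: fwd; pos5(id76) recv 78: fwd; pos7(id33) recv 76: fwd; pos0(id71) recv 50: drop
Round 3: pos4(id21) recv 83: fwd; pos6(id50) recv 78: fwd; pos0(id71) recv 76: fwd
Round 4: pos5(id76) recv 83: fwd; pos7(id33) recv 78: fwd; pos1(id83) recv 76: drop
Round 5: pos6(id50) recv 83: fwd; pos0(id71) recv 78: fwd
Round 6: pos7(id33) recv 83: fwd; pos1(id83) recv 78: drop
Round 7: pos0(id71) recv 83: fwd
Round 8: pos1(id83) recv 83: ELECTED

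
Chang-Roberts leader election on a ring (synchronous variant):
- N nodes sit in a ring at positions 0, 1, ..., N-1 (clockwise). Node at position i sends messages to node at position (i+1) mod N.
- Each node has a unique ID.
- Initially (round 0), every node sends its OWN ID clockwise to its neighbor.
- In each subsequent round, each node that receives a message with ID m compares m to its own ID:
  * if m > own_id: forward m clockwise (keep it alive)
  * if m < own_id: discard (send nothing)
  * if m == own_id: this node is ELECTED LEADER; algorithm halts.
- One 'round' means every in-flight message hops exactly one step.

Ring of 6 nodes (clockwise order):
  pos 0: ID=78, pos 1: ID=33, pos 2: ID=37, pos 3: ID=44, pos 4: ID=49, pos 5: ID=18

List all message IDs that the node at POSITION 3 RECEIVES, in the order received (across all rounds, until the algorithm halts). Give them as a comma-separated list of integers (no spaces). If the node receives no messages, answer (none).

Round 1: pos1(id33) recv 78: fwd; pos2(id37) recv 33: drop; pos3(id44) recv 37: drop; pos4(id49) recv 44: drop; pos5(id18) recv 49: fwd; pos0(id78) recv 18: drop
Round 2: pos2(id37) recv 78: fwd; pos0(id78) recv 49: drop
Round 3: pos3(id44) recv 78: fwd
Round 4: pos4(id49) recv 78: fwd
Round 5: pos5(id18) recv 78: fwd
Round 6: pos0(id78) recv 78: ELECTED

Answer: 37,78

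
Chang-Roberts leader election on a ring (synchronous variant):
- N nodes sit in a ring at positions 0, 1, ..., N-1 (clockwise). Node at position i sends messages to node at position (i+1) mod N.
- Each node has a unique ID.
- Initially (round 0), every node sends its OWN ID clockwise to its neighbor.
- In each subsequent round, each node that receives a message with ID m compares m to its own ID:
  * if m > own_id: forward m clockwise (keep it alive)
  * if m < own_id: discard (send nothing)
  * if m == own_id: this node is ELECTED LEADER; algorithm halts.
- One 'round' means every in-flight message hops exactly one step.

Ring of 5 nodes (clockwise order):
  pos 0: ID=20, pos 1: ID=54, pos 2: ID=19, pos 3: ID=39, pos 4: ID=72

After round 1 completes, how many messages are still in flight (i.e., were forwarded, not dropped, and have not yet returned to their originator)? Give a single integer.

Answer: 2

Derivation:
Round 1: pos1(id54) recv 20: drop; pos2(id19) recv 54: fwd; pos3(id39) recv 19: drop; pos4(id72) recv 39: drop; pos0(id20) recv 72: fwd
After round 1: 2 messages still in flight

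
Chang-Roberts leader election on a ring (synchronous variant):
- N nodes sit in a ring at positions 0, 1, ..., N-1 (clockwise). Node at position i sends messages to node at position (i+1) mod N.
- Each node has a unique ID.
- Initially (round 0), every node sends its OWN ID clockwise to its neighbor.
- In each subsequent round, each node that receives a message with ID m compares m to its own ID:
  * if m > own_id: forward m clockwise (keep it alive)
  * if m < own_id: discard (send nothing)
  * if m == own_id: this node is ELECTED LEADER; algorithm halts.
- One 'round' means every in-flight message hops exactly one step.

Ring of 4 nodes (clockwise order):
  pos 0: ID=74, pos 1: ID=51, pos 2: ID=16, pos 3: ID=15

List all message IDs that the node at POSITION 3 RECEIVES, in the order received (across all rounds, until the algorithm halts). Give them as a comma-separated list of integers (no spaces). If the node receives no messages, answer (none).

Round 1: pos1(id51) recv 74: fwd; pos2(id16) recv 51: fwd; pos3(id15) recv 16: fwd; pos0(id74) recv 15: drop
Round 2: pos2(id16) recv 74: fwd; pos3(id15) recv 51: fwd; pos0(id74) recv 16: drop
Round 3: pos3(id15) recv 74: fwd; pos0(id74) recv 51: drop
Round 4: pos0(id74) recv 74: ELECTED

Answer: 16,51,74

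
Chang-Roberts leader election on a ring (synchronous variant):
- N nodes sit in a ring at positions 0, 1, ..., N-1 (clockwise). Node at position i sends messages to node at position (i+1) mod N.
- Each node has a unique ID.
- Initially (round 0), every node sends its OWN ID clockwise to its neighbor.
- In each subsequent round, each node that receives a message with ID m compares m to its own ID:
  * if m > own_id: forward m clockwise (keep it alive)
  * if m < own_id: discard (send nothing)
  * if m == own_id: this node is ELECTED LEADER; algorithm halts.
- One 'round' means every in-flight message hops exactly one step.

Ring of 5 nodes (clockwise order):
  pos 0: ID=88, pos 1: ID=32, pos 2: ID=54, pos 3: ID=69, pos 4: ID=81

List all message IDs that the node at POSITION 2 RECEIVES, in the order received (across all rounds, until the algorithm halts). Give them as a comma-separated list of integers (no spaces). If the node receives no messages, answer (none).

Answer: 32,88

Derivation:
Round 1: pos1(id32) recv 88: fwd; pos2(id54) recv 32: drop; pos3(id69) recv 54: drop; pos4(id81) recv 69: drop; pos0(id88) recv 81: drop
Round 2: pos2(id54) recv 88: fwd
Round 3: pos3(id69) recv 88: fwd
Round 4: pos4(id81) recv 88: fwd
Round 5: pos0(id88) recv 88: ELECTED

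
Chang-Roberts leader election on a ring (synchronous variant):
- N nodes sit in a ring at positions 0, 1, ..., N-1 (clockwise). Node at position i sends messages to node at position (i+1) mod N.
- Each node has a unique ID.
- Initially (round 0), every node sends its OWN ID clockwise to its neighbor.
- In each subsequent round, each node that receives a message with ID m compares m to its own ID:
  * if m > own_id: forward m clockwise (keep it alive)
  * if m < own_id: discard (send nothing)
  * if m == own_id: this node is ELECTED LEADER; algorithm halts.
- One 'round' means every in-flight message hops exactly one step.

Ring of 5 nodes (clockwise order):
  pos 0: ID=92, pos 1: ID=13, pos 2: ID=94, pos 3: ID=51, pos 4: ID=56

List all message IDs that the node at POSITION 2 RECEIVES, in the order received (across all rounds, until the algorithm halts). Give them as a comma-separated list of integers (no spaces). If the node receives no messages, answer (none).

Round 1: pos1(id13) recv 92: fwd; pos2(id94) recv 13: drop; pos3(id51) recv 94: fwd; pos4(id56) recv 51: drop; pos0(id92) recv 56: drop
Round 2: pos2(id94) recv 92: drop; pos4(id56) recv 94: fwd
Round 3: pos0(id92) recv 94: fwd
Round 4: pos1(id13) recv 94: fwd
Round 5: pos2(id94) recv 94: ELECTED

Answer: 13,92,94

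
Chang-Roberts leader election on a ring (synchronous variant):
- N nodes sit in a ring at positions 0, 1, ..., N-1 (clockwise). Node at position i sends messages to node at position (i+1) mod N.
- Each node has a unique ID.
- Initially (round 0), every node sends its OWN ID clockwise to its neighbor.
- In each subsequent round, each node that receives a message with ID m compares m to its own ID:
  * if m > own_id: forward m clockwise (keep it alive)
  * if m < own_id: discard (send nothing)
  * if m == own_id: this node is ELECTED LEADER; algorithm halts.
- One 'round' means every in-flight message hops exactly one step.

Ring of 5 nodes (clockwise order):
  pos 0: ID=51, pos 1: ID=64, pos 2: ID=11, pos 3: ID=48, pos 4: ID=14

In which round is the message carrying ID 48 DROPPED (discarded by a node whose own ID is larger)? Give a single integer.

Answer: 2

Derivation:
Round 1: pos1(id64) recv 51: drop; pos2(id11) recv 64: fwd; pos3(id48) recv 11: drop; pos4(id14) recv 48: fwd; pos0(id51) recv 14: drop
Round 2: pos3(id48) recv 64: fwd; pos0(id51) recv 48: drop
Round 3: pos4(id14) recv 64: fwd
Round 4: pos0(id51) recv 64: fwd
Round 5: pos1(id64) recv 64: ELECTED
Message ID 48 originates at pos 3; dropped at pos 0 in round 2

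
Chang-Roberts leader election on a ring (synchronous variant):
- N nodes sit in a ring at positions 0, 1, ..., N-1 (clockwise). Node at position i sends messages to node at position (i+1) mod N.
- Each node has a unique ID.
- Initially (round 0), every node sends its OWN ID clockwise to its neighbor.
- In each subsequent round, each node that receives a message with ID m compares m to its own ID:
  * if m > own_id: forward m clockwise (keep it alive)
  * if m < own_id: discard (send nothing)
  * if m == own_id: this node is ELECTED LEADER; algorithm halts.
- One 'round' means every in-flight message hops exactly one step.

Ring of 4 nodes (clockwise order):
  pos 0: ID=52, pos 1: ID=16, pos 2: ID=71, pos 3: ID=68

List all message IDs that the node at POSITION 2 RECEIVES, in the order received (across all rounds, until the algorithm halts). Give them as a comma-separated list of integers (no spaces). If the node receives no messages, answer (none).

Round 1: pos1(id16) recv 52: fwd; pos2(id71) recv 16: drop; pos3(id68) recv 71: fwd; pos0(id52) recv 68: fwd
Round 2: pos2(id71) recv 52: drop; pos0(id52) recv 71: fwd; pos1(id16) recv 68: fwd
Round 3: pos1(id16) recv 71: fwd; pos2(id71) recv 68: drop
Round 4: pos2(id71) recv 71: ELECTED

Answer: 16,52,68,71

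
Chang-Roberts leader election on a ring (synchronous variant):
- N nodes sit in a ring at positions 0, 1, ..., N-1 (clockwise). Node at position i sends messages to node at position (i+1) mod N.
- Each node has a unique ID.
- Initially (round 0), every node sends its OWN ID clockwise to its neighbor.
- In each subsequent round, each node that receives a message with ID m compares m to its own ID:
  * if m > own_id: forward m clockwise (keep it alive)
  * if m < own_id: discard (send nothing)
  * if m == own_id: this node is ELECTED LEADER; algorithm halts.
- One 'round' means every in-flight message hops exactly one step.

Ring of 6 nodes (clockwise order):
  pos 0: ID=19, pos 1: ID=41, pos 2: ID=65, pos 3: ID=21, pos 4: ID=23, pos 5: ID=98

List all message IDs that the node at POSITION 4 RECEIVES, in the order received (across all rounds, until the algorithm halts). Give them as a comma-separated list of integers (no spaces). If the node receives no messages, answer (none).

Answer: 21,65,98

Derivation:
Round 1: pos1(id41) recv 19: drop; pos2(id65) recv 41: drop; pos3(id21) recv 65: fwd; pos4(id23) recv 21: drop; pos5(id98) recv 23: drop; pos0(id19) recv 98: fwd
Round 2: pos4(id23) recv 65: fwd; pos1(id41) recv 98: fwd
Round 3: pos5(id98) recv 65: drop; pos2(id65) recv 98: fwd
Round 4: pos3(id21) recv 98: fwd
Round 5: pos4(id23) recv 98: fwd
Round 6: pos5(id98) recv 98: ELECTED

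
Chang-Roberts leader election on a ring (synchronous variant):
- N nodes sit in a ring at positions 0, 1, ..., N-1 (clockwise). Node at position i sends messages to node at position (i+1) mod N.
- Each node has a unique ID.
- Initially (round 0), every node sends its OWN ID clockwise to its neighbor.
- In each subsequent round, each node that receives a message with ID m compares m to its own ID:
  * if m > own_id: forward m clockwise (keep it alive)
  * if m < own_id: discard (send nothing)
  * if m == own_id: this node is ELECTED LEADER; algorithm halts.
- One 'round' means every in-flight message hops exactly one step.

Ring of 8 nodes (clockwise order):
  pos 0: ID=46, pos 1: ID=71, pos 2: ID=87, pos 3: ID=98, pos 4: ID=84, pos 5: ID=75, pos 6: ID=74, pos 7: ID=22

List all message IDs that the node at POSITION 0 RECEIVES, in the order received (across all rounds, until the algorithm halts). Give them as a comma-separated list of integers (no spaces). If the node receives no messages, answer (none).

Round 1: pos1(id71) recv 46: drop; pos2(id87) recv 71: drop; pos3(id98) recv 87: drop; pos4(id84) recv 98: fwd; pos5(id75) recv 84: fwd; pos6(id74) recv 75: fwd; pos7(id22) recv 74: fwd; pos0(id46) recv 22: drop
Round 2: pos5(id75) recv 98: fwd; pos6(id74) recv 84: fwd; pos7(id22) recv 75: fwd; pos0(id46) recv 74: fwd
Round 3: pos6(id74) recv 98: fwd; pos7(id22) recv 84: fwd; pos0(id46) recv 75: fwd; pos1(id71) recv 74: fwd
Round 4: pos7(id22) recv 98: fwd; pos0(id46) recv 84: fwd; pos1(id71) recv 75: fwd; pos2(id87) recv 74: drop
Round 5: pos0(id46) recv 98: fwd; pos1(id71) recv 84: fwd; pos2(id87) recv 75: drop
Round 6: pos1(id71) recv 98: fwd; pos2(id87) recv 84: drop
Round 7: pos2(id87) recv 98: fwd
Round 8: pos3(id98) recv 98: ELECTED

Answer: 22,74,75,84,98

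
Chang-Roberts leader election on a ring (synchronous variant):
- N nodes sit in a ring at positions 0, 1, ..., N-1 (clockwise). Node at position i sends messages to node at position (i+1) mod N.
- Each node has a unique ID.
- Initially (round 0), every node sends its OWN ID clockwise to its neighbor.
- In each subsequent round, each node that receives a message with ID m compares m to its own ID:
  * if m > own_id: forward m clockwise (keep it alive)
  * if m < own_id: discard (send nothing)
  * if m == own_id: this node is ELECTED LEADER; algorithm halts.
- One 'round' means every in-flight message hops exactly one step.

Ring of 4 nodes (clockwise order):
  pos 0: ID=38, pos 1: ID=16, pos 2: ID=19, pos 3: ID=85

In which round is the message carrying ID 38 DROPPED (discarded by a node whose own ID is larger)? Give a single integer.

Answer: 3

Derivation:
Round 1: pos1(id16) recv 38: fwd; pos2(id19) recv 16: drop; pos3(id85) recv 19: drop; pos0(id38) recv 85: fwd
Round 2: pos2(id19) recv 38: fwd; pos1(id16) recv 85: fwd
Round 3: pos3(id85) recv 38: drop; pos2(id19) recv 85: fwd
Round 4: pos3(id85) recv 85: ELECTED
Message ID 38 originates at pos 0; dropped at pos 3 in round 3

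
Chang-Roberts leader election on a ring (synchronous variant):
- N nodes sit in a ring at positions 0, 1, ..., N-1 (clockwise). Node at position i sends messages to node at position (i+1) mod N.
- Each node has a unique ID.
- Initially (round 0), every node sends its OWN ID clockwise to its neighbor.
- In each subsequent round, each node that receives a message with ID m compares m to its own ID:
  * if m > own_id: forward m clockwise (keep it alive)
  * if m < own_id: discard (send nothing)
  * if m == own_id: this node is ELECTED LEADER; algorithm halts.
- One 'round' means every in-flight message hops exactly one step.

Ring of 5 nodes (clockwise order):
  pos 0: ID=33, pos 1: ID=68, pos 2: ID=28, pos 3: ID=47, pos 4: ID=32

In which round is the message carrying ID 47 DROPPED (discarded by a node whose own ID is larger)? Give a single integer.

Answer: 3

Derivation:
Round 1: pos1(id68) recv 33: drop; pos2(id28) recv 68: fwd; pos3(id47) recv 28: drop; pos4(id32) recv 47: fwd; pos0(id33) recv 32: drop
Round 2: pos3(id47) recv 68: fwd; pos0(id33) recv 47: fwd
Round 3: pos4(id32) recv 68: fwd; pos1(id68) recv 47: drop
Round 4: pos0(id33) recv 68: fwd
Round 5: pos1(id68) recv 68: ELECTED
Message ID 47 originates at pos 3; dropped at pos 1 in round 3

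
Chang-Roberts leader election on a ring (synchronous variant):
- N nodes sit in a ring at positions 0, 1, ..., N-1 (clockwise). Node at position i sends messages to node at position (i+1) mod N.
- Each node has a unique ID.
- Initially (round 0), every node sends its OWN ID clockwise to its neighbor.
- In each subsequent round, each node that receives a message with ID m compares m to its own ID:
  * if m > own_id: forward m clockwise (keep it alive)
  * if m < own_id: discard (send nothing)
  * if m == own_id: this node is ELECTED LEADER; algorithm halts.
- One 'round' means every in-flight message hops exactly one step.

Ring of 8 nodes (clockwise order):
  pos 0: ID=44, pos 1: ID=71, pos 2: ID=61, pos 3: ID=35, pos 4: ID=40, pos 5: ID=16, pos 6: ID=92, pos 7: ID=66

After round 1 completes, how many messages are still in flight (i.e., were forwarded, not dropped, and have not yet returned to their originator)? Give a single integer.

Round 1: pos1(id71) recv 44: drop; pos2(id61) recv 71: fwd; pos3(id35) recv 61: fwd; pos4(id40) recv 35: drop; pos5(id16) recv 40: fwd; pos6(id92) recv 16: drop; pos7(id66) recv 92: fwd; pos0(id44) recv 66: fwd
After round 1: 5 messages still in flight

Answer: 5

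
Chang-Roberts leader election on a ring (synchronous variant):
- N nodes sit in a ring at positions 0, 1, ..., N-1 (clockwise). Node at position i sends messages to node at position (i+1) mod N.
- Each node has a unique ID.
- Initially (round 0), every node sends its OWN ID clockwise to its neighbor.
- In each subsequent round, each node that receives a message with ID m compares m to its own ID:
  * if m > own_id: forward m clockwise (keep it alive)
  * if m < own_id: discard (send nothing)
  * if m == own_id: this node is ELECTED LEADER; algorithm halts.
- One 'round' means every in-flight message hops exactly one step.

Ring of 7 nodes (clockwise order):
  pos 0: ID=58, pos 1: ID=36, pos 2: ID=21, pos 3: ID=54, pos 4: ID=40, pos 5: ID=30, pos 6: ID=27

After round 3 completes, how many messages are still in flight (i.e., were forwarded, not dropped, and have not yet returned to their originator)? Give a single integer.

Round 1: pos1(id36) recv 58: fwd; pos2(id21) recv 36: fwd; pos3(id54) recv 21: drop; pos4(id40) recv 54: fwd; pos5(id30) recv 40: fwd; pos6(id27) recv 30: fwd; pos0(id58) recv 27: drop
Round 2: pos2(id21) recv 58: fwd; pos3(id54) recv 36: drop; pos5(id30) recv 54: fwd; pos6(id27) recv 40: fwd; pos0(id58) recv 30: drop
Round 3: pos3(id54) recv 58: fwd; pos6(id27) recv 54: fwd; pos0(id58) recv 40: drop
After round 3: 2 messages still in flight

Answer: 2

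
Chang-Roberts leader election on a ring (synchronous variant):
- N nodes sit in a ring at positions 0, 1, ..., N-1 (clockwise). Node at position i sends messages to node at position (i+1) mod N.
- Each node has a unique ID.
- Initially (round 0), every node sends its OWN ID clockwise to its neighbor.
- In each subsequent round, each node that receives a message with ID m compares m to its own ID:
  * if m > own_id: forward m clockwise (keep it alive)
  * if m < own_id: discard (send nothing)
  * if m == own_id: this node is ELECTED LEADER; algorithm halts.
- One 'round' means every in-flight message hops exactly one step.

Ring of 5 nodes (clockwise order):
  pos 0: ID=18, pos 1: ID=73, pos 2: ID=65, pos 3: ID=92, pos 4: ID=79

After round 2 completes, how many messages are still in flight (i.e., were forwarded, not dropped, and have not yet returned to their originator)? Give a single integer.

Answer: 2

Derivation:
Round 1: pos1(id73) recv 18: drop; pos2(id65) recv 73: fwd; pos3(id92) recv 65: drop; pos4(id79) recv 92: fwd; pos0(id18) recv 79: fwd
Round 2: pos3(id92) recv 73: drop; pos0(id18) recv 92: fwd; pos1(id73) recv 79: fwd
After round 2: 2 messages still in flight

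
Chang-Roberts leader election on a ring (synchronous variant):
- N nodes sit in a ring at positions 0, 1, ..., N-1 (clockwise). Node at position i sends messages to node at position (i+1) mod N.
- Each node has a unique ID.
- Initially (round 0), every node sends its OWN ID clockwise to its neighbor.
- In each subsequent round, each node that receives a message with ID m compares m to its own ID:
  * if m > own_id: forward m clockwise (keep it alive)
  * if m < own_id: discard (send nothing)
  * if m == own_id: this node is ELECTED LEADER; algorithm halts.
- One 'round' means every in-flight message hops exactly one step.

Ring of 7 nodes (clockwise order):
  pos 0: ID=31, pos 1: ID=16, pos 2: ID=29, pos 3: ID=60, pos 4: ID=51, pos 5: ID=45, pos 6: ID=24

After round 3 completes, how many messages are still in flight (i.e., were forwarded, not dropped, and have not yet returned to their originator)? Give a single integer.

Round 1: pos1(id16) recv 31: fwd; pos2(id29) recv 16: drop; pos3(id60) recv 29: drop; pos4(id51) recv 60: fwd; pos5(id45) recv 51: fwd; pos6(id24) recv 45: fwd; pos0(id31) recv 24: drop
Round 2: pos2(id29) recv 31: fwd; pos5(id45) recv 60: fwd; pos6(id24) recv 51: fwd; pos0(id31) recv 45: fwd
Round 3: pos3(id60) recv 31: drop; pos6(id24) recv 60: fwd; pos0(id31) recv 51: fwd; pos1(id16) recv 45: fwd
After round 3: 3 messages still in flight

Answer: 3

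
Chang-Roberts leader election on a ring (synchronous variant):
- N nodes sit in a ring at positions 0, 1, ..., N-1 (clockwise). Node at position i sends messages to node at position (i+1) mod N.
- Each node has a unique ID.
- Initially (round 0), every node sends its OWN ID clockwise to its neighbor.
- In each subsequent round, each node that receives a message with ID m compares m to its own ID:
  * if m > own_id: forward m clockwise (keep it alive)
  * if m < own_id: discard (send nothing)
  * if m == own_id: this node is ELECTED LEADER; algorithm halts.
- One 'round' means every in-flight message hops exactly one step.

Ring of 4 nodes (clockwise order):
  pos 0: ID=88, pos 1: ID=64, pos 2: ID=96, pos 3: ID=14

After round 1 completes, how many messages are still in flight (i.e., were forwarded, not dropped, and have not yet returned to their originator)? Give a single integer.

Answer: 2

Derivation:
Round 1: pos1(id64) recv 88: fwd; pos2(id96) recv 64: drop; pos3(id14) recv 96: fwd; pos0(id88) recv 14: drop
After round 1: 2 messages still in flight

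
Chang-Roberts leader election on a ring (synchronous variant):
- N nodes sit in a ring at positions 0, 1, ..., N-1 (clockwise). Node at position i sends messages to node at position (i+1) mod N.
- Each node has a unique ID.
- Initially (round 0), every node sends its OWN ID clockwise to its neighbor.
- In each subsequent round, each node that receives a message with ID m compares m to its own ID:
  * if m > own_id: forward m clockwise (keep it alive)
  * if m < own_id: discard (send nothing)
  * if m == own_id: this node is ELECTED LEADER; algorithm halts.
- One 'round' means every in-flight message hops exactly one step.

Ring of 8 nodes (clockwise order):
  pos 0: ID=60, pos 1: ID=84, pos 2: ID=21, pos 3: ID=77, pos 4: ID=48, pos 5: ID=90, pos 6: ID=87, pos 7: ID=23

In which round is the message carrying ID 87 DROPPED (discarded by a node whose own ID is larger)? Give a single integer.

Answer: 7

Derivation:
Round 1: pos1(id84) recv 60: drop; pos2(id21) recv 84: fwd; pos3(id77) recv 21: drop; pos4(id48) recv 77: fwd; pos5(id90) recv 48: drop; pos6(id87) recv 90: fwd; pos7(id23) recv 87: fwd; pos0(id60) recv 23: drop
Round 2: pos3(id77) recv 84: fwd; pos5(id90) recv 77: drop; pos7(id23) recv 90: fwd; pos0(id60) recv 87: fwd
Round 3: pos4(id48) recv 84: fwd; pos0(id60) recv 90: fwd; pos1(id84) recv 87: fwd
Round 4: pos5(id90) recv 84: drop; pos1(id84) recv 90: fwd; pos2(id21) recv 87: fwd
Round 5: pos2(id21) recv 90: fwd; pos3(id77) recv 87: fwd
Round 6: pos3(id77) recv 90: fwd; pos4(id48) recv 87: fwd
Round 7: pos4(id48) recv 90: fwd; pos5(id90) recv 87: drop
Round 8: pos5(id90) recv 90: ELECTED
Message ID 87 originates at pos 6; dropped at pos 5 in round 7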